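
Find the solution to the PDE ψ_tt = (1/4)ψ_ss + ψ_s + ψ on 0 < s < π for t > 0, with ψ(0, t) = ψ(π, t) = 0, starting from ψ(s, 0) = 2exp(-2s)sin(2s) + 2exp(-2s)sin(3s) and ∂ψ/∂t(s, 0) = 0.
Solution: Substitute ψ = exp(-2s)u.
Then ψ_s = exp(-2s)(u_s - 2u), ψ_ss = exp(-2s)(u_ss - 4u_s + 4u), ψ_tt = exp(-2s)u_tt; substituting and dividing by exp(-2s), the lower-order terms cancel: u_tt = (1/4)u_ss (standard wave equation).
Data for u: u(s,0) = exp(2s)ψ(s,0) = 2sin(2s) + 2sin(3s); u_t(s,0) = exp(2s)ψ_t(s,0) = 0. The boundary conditions carry over: u(0,t) = u(π,t) = 0.
Separating variables: u = Σ [A_n cos(ω_n t) + B_n sin(ω_n t)] sin(ns), ω_n = n/2. From ICs: A_2=2, A_3=2.
So u(s,t) = 2sin(2s)cos(t) + 2sin(3s)cos(3t/2), and ψ(s,t) = exp(-2s)u(s,t).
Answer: ψ(s, t) = 2exp(-2s)sin(2s)cos(t) + 2exp(-2s)sin(3s)cos(3t/2)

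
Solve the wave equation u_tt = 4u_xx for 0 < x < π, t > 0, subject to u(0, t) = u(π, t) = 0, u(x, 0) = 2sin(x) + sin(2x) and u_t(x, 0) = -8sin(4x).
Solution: Separating variables: u = Σ [A_n cos(ω_n t) + B_n sin(ω_n t)] sin(nx), ω_n = 2n. From ICs (B_n = velocity coefficient / ω_n): A_1=2, A_2=1, B_4=-1.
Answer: u(x, t) = -sin(8t)sin(4x) + 2sin(x)cos(2t) + sin(2x)cos(4t)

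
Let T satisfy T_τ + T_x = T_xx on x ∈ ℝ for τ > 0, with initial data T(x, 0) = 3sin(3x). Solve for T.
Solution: Change to a moving frame: let η = x - τ, σ = τ and write T(x,τ) = u(η,σ).
By the chain rule T_τ = u_σ - u_η, T_x = u_η, T_xx = u_ηη.
Then T_τ + T_x = u_σ: the advection term cancels and the PDE becomes the heat equation u_σ = u_ηη on η ∈ ℝ.
Initial data: u(η,0) = T(η,0) = 3sin(3η).
On η ∈ ℝ each mode satisfies (sin(nη))″ = -n² sin(nη), so exp(-n²σ) sin(nη) solves the heat equation; by superposition u(η,σ) = Σ c_n exp(-n²σ) sin(nη).
Reading off the coefficients: c_3=3, so u(η,σ) = 3exp(-9σ)sin(3η).
Substituting back η = x - τ, σ = τ: T(x,τ) = u(x - τ, τ).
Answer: T(x, τ) = 3exp(-9τ)sin(3x - 3τ)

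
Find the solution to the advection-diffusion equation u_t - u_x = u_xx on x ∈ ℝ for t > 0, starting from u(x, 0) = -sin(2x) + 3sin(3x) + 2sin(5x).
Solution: Change to a moving frame: let η = x + t, σ = t and write u(x,t) = w(η,σ).
By the chain rule u_t = w_σ + w_η, u_x = w_η, u_xx = w_ηη.
Then u_t - u_x = w_σ: the advection term cancels and the PDE becomes the heat equation w_σ = w_ηη on η ∈ ℝ.
Initial data: w(η,0) = u(η,0) = -sin(2η) + 3sin(3η) + 2sin(5η).
On η ∈ ℝ each mode satisfies (sin(nη))″ = -n² sin(nη), so exp(-n²σ) sin(nη) solves the heat equation; by superposition w(η,σ) = Σ c_n exp(-n²σ) sin(nη).
Reading off the coefficients: c_2=-1, c_3=3, c_5=2, so w(η,σ) = -exp(-4σ)sin(2η) + 3exp(-9σ)sin(3η) + 2exp(-25σ)sin(5η).
Substituting back η = x + t, σ = t: u(x,t) = w(x + t, t).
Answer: u(x, t) = -exp(-4t)sin(2t + 2x) + 3exp(-9t)sin(3t + 3x) + 2exp(-25t)sin(5t + 5x)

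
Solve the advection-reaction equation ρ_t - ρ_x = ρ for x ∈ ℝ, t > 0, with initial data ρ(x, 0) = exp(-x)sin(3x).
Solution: Substitute ρ = exp(-x)u.
Then ρ_x = exp(-x)(u_x - u), ρ_t = exp(-x)u_t; substituting and dividing by exp(-x), the lower-order terms cancel: u_t - u_x = 0 (standard advection equation).
Data for u: u(x,0) = exp(x)ρ(x,0) = sin(3x).
By characteristics (dx/dt = -1), u(x,t) = f(x + t) with f = u(·, 0).
So u(x,t) = sin(3t + 3x), and ρ(x,t) = exp(-x)u(x,t).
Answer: ρ(x, t) = exp(-x)sin(3t + 3x)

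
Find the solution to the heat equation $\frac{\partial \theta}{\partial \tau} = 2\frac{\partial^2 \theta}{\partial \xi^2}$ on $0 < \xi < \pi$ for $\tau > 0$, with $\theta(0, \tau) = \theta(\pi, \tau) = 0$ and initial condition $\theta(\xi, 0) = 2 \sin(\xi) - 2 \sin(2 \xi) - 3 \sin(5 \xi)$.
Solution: Separating variables: $\theta = \sum c_n e^{-2n^2\tau} \sin(n\xi)$. From $\theta(\xi,0) = 2 \sin(\xi) - 2 \sin(2 \xi) - 3 \sin(5 \xi)$: $c_1=2, c_2=-2, c_5=-3$.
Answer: $\theta(\xi, \tau) = 2 e^{-2 \tau} \sin(\xi) - 2 e^{-8 \tau} \sin(2 \xi) - 3 e^{-50 \tau} \sin(5 \xi)$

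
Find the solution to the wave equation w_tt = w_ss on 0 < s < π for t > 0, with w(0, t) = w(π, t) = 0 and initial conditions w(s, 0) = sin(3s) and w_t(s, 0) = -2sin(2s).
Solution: Using separation of variables w = X(s)T(t):
Eigenfunctions: sin(ns), n = 1, 2, 3, ...
General solution: w(s, t) = Σ [A_n cos(n t) + B_n sin(n t)] sin(ns)
From w(s,0) = sin(3s): A_3=1. From w_t(s,0) = -2sin(2s), using w_t(s,0) = Σ ω_n B_n sin(ns) with ω_n = n: B_2 = (-2)/2 = -1.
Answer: w(s, t) = -sin(2s)sin(2t) + sin(3s)cos(3t)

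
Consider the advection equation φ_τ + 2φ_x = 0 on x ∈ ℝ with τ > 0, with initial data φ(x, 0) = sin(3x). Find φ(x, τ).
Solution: By method of characteristics (waves move right with speed 2):
Along characteristics x - 2τ = const, φ is constant, so φ(x,τ) = f(x - 2τ) with f = φ(·, 0).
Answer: φ(x, τ) = sin(3x - 6τ)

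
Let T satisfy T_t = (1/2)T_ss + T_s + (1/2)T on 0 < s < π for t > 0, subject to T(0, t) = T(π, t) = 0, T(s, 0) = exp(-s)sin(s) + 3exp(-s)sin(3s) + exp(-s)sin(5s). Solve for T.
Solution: Substitute T = exp(-s)u.
Then T_s = exp(-s)(u_s - u), T_ss = exp(-s)(u_ss - 2u_s + u), T_t = exp(-s)u_t; substituting and dividing by exp(-s), the lower-order terms cancel: u_t = (1/2)u_ss (standard heat equation).
Data for u: u(s,0) = exp(s)T(s,0) = sin(s) + 3sin(3s) + sin(5s). The boundary conditions carry over: u(0,t) = u(π,t) = 0.
Separating variables: u = Σ c_n exp(-n²t/2) sin(ns). From u(s,0) = sin(s) + 3sin(3s) + sin(5s): c_1=1, c_3=3, c_5=1.
So u(s,t) = exp(-t/2)sin(s) + 3exp(-9t/2)sin(3s) + exp(-25t/2)sin(5s), and T(s,t) = exp(-s)u(s,t).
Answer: T(s, t) = exp(-s)exp(-t/2)sin(s) + 3exp(-s)exp(-9t/2)sin(3s) + exp(-s)exp(-25t/2)sin(5s)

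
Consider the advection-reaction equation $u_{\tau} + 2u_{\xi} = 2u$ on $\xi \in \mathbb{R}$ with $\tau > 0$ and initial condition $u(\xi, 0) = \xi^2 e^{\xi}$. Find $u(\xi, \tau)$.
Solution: Substitute $u = e^{\xi}w$.
Then $u_{\xi} = e^{\xi}(w_{\xi} + w)$, $u_{\tau} = e^{\xi}w_{\tau}$; substituting and dividing by $e^{\xi}$, the lower-order terms cancel: $w_{\tau} + 2w_{\xi} = 0$ (standard advection equation).
Data for $w$: $w(\xi,0) = e^{-\xi}u(\xi,0) = \xi^2$.
By characteristics ($d\xi/d\tau = 2$), $w(\xi,\tau) = f(\xi - 2\tau)$ with $f = w( \cdot , 0)$.
So $w(\xi,\tau) = \xi^2 - 4 \xi \tau + 4 \tau^2$, and $u(\xi,\tau) = e^{\xi}w(\xi,\tau)$.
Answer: $u(\xi, \tau) = 4 \tau^2 e^{\xi} - 4 \tau \xi e^{\xi} + \xi^2 e^{\xi}$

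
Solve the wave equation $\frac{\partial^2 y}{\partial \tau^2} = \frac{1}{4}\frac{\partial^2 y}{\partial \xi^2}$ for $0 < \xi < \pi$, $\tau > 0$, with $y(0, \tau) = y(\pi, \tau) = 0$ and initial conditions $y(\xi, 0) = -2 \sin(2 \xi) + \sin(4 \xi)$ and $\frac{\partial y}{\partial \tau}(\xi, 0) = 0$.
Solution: Separating variables: $y = \sum [A_n \cos(\omega_n \tau) + B_n \sin(\omega_n \tau)] \sin(n\xi)$, $\omega_n = n/2$. From ICs: $A_2=-2, A_4=1$.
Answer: $y(\xi, \tau) = -2 \sin(2 \xi) \cos(\tau) + \sin(4 \xi) \cos(2 \tau)$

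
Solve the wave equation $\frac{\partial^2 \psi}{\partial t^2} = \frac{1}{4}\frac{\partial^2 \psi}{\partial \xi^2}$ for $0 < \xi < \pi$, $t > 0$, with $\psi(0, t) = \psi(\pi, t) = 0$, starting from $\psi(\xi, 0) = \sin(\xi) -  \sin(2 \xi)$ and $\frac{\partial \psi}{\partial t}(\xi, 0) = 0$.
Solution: Separating variables: $\psi = \sum [A_n \cos(\omega_n t) + B_n \sin(\omega_n t)] \sin(n\xi)$, $\omega_n = n/2$. From ICs: $A_1=1, A_2=-1$.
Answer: $\psi(\xi, t) = \sin(\xi) \cos(t/2) -  \sin(2 \xi) \cos(t)$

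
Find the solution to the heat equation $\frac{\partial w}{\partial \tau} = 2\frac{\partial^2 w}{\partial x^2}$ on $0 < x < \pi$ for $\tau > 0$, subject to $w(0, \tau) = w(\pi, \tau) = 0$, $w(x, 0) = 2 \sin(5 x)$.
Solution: Using separation of variables $w = X(x)T(\tau)$:
Eigenfunctions: $\sin(nx)$, $n = 1, 2, 3, \ldots$
General solution: $w(x, \tau) = \sum c_n \sin(nx) e^{-2n^2 \tau}$
Matching $w(x,0) = 2 \sin(5 x)$ term by term: $c_5=2$.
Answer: $w(x, \tau) = 2 e^{-50 \tau} \sin(5 x)$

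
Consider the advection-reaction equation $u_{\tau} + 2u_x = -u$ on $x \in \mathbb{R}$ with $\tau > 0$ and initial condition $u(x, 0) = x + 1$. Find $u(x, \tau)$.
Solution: Substitute $u = e^{-\tau}w$, i.e. $w = e^{\tau}u$.
By the product rule, $u_{\tau} = e^{-\tau}(w_{\tau} - w)$, $u_x = e^{-\tau}w_x$.
Substituting into the PDE and dividing by $e^{-\tau}$: $w_{\tau} - w + 2w_x = -w$.
The lower-order terms cancel, leaving the standard advection equation $w_{\tau} + 2w_x = 0$.
Initial data for $w$: $w(x,0) = u(x,0) = x + 1$.
Solve for $w$:
  By method of characteristics (waves move right with speed 2):
  Along characteristics $x - 2\tau =$ const, $w$ is constant, so $w(x,\tau) = f(x - 2\tau)$ with $f = w( \cdot , 0)$.
Hence $w(x,\tau) = x - 2 \tau + 1$.
Transform back: $u(x,\tau) = e^{-\tau}w(x,\tau)$.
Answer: $u(x, \tau) = -2 \tau e^{-\tau} + x e^{-\tau} + e^{-\tau}$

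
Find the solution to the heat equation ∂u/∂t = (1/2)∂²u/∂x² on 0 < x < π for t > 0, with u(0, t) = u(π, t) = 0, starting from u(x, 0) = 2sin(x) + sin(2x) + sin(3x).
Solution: Using separation of variables u = X(x)T(t):
Eigenfunctions: sin(nx), n = 1, 2, 3, ...
General solution: u(x, t) = Σ c_n sin(nx) exp(-n² t/2)
Matching u(x,0) = 2sin(x) + sin(2x) + sin(3x) term by term: c_1=2, c_2=1, c_3=1.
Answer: u(x, t) = exp(-2t)sin(2x) + 2exp(-t/2)sin(x) + exp(-9t/2)sin(3x)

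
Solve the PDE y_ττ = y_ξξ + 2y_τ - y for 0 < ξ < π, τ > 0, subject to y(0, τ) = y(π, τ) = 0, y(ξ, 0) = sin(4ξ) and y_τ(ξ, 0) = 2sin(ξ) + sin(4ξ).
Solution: Substitute y = exp(τ)u, i.e. u = exp(-τ)y.
By the product rule, y_τ = exp(τ)(u_τ + u), y_ττ = exp(τ)(u_ττ + 2u_τ + u), y_ξξ = exp(τ)u_ξξ.
Substituting into the PDE and dividing by exp(τ): u_ττ + 2u_τ + u = u_ξξ + 2(u_τ + u) - u.
The lower-order terms cancel, leaving the standard wave equation u_ττ = u_ξξ.
Initial data for u: u(ξ,0) = y(ξ,0) = sin(4ξ); u_τ(ξ,0) = y_τ(ξ,0) - y(ξ,0) = 2sin(ξ). The boundary conditions carry over: u(0,τ) = u(π,τ) = 0.
Solve for u:
  Using separation of variables u = X(ξ)T(τ):
  Eigenfunctions: sin(nξ), n = 1, 2, 3, ...
  General solution: u(ξ, τ) = Σ [A_n cos(n τ) + B_n sin(n τ)] sin(nξ)
  From u(ξ,0) = sin(4ξ): A_4=1. From u_τ(ξ,0) = 2sin(ξ), using u_τ(ξ,0) = Σ ω_n B_n sin(nξ) with ω_n = n: B_1 = 2/1 = 2.
Hence u(ξ,τ) = 2sin(ξ)sin(τ) + sin(4ξ)cos(4τ).
Transform back: y(ξ,τ) = exp(τ)u(ξ,τ).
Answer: y(ξ, τ) = 2exp(τ)sin(ξ)sin(τ) + exp(τ)sin(4ξ)cos(4τ)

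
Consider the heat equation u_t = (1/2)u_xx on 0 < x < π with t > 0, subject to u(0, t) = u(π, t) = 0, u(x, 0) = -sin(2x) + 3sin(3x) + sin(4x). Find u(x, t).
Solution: Separating variables: u = Σ c_n exp(-n²t/2) sin(nx). From u(x,0) = -sin(2x) + 3sin(3x) + sin(4x): c_2=-1, c_3=3, c_4=1.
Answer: u(x, t) = -exp(-2t)sin(2x) + exp(-8t)sin(4x) + 3exp(-9t/2)sin(3x)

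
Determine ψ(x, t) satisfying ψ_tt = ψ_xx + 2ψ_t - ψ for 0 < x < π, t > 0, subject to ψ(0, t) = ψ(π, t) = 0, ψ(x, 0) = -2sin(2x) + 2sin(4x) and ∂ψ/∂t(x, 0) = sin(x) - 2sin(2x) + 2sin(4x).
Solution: Substitute ψ = exp(t)u.
Then ψ_t = exp(t)(u_t + u), ψ_tt = exp(t)(u_tt + 2u_t + u), ψ_xx = exp(t)u_xx; substituting and dividing by exp(t), the lower-order terms cancel: u_tt = u_xx (standard wave equation).
Data for u: u(x,0) = ψ(x,0) = -2sin(2x) + 2sin(4x); u_t(x,0) = ψ_t(x,0) - ψ(x,0) = sin(x). The boundary conditions carry over: u(0,t) = u(π,t) = 0.
Separating variables: u = Σ [A_n cos(ω_n t) + B_n sin(ω_n t)] sin(nx), ω_n = n. From ICs (B_n = velocity coefficient / ω_n): A_2=-2, A_4=2, B_1=1.
So u(x,t) = sin(t)sin(x) - 2sin(2x)cos(2t) + 2sin(4x)cos(4t), and ψ(x,t) = exp(t)u(x,t).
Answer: ψ(x, t) = exp(t)sin(t)sin(x) - 2exp(t)sin(2x)cos(2t) + 2exp(t)sin(4x)cos(4t)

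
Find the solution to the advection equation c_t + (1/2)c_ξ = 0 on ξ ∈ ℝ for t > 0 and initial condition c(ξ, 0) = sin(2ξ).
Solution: By characteristics (dξ/dt = 1/2), c(ξ,t) = f(ξ - (1/2)t) with f = c(·, 0).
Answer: c(ξ, t) = -sin(t - 2ξ)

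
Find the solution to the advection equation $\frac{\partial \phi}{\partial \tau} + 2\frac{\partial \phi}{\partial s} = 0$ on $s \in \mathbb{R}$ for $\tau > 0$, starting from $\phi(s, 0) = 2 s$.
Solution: By characteristics ($ds/d\tau = 2$), $\phi(s,\tau) = f(s - 2\tau)$ with $f = \phi( \cdot , 0)$.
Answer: $\phi(s, \tau) = -4 \tau + 2 s$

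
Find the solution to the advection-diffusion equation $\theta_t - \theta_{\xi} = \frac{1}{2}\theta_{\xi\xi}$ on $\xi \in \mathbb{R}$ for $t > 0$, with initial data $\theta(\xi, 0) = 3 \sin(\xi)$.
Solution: Moving frame: $\eta = \xi + t$, $\sigma = t$, $\theta = u(\eta,\sigma)$, so $\theta_t = u_{\sigma} + u_{\eta}$ and $\theta_{\xi\xi} = u_{\eta\eta}$.
Hence $\theta_t - \theta_{\xi} = u_{\sigma}$ and the PDE becomes the heat equation $u_{\sigma} = \frac{1}{2}u_{\eta\eta}$ on $\eta \in \mathbb{R}$.
Initial data: $u(\eta,0) = \theta(\eta,0) = 3 \sin(\eta)$. Each mode $\sin(n\eta)$ decays as $e^{-n^2\sigma/2}$ on $\mathbb{R}$, so $u(\eta,\sigma) = \sum c_n e^{-n^2\sigma/2} \sin(n\eta)$ with $c_1=3$: $u(\eta,\sigma) = 3 e^{-\sigma/2} \sin(\eta)$.
Substituting back: $\theta(\xi,t) = u(\xi + t, t)$.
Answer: $\theta(\xi, t) = 3 e^{-t/2} \sin(\xi + t)$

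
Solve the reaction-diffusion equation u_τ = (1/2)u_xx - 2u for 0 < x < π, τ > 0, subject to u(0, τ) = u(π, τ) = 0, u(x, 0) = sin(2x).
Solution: Substitute u = exp(-2τ)w, i.e. w = exp(2τ)u.
By the product rule, u_τ = exp(-2τ)(w_τ - 2w), u_xx = exp(-2τ)w_xx.
Substituting into the PDE and dividing by exp(-2τ): w_τ - 2w = (1/2)w_xx - 2w.
The lower-order terms cancel, leaving the standard heat equation w_τ = (1/2)w_xx.
Initial data for w: w(x,0) = u(x,0) = sin(2x). The boundary conditions carry over: w(0,τ) = w(π,τ) = 0.
Solve for w:
  Using separation of variables w = X(x)T(τ):
  Eigenfunctions: sin(nx), n = 1, 2, 3, ...
  General solution: w(x, τ) = Σ c_n sin(nx) exp(-n² τ/2)
  Matching w(x,0) = sin(2x) term by term: c_2=1.
Hence w(x,τ) = exp(-2τ)sin(2x).
Transform back: u(x,τ) = exp(-2τ)w(x,τ).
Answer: u(x, τ) = exp(-4τ)sin(2x)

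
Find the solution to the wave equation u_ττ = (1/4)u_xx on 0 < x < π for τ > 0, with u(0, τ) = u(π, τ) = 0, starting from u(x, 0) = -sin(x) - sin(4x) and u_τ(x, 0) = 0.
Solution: Separating variables: u = Σ [A_n cos(ω_n τ) + B_n sin(ω_n τ)] sin(nx), ω_n = n/2. From ICs: A_1=-1, A_4=-1.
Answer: u(x, τ) = -sin(x)cos(τ/2) - sin(4x)cos(2τ)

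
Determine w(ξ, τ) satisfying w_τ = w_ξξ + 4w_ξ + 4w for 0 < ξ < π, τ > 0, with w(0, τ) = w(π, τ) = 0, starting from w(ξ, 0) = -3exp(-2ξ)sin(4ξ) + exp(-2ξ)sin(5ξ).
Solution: Substitute w = exp(-2ξ)u, i.e. u = exp(2ξ)w.
By the product rule, w_ξ = exp(-2ξ)(u_ξ - 2u), w_ξξ = exp(-2ξ)(u_ξξ - 4u_ξ + 4u), w_τ = exp(-2ξ)u_τ.
Substituting into the PDE and dividing by exp(-2ξ): u_τ = (u_ξξ - 4u_ξ + 4u) + 4(u_ξ - 2u) + 4u.
The lower-order terms cancel, leaving the standard heat equation u_τ = u_ξξ.
Initial data for u: u(ξ,0) = exp(2ξ)w(ξ,0) = -3sin(4ξ) + sin(5ξ). The boundary conditions carry over: u(0,τ) = u(π,τ) = 0.
Solve for u:
  Using separation of variables u = X(ξ)T(τ):
  Eigenfunctions: sin(nξ), n = 1, 2, 3, ...
  General solution: u(ξ, τ) = Σ c_n sin(nξ) exp(-n² τ)
  Matching u(ξ,0) = -3sin(4ξ) + sin(5ξ) term by term: c_4=-3, c_5=1.
Hence u(ξ,τ) = -3exp(-16τ)sin(4ξ) + exp(-25τ)sin(5ξ).
Transform back: w(ξ,τ) = exp(-2ξ)u(ξ,τ).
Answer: w(ξ, τ) = -3exp(-2ξ)exp(-16τ)sin(4ξ) + exp(-2ξ)exp(-25τ)sin(5ξ)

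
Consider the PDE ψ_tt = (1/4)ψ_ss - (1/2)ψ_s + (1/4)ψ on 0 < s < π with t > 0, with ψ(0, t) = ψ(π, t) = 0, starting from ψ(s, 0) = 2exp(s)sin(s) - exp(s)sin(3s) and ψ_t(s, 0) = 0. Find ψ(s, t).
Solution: Substitute ψ = exp(s)u, i.e. u = exp(-s)ψ.
By the product rule, ψ_s = exp(s)(u_s + u), ψ_ss = exp(s)(u_ss + 2u_s + u), ψ_tt = exp(s)u_tt.
Substituting into the PDE and dividing by exp(s): u_tt = (1/4)(u_ss + 2u_s + u) - (1/2)(u_s + u) + (1/4)u.
The lower-order terms cancel, leaving the standard wave equation u_tt = (1/4)u_ss.
Initial data for u: u(s,0) = exp(-s)ψ(s,0) = 2sin(s) - sin(3s); u_t(s,0) = exp(-s)ψ_t(s,0) = 0. The boundary conditions carry over: u(0,t) = u(π,t) = 0.
Solve for u:
  Using separation of variables u = X(s)T(t):
  Eigenfunctions: sin(ns), n = 1, 2, 3, ...
  General solution: u(s, t) = Σ [A_n cos(n t/2) + B_n sin(n t/2)] sin(ns)
  From u(s,0) = 2sin(s) - sin(3s): A_1=2, A_3=-1. From u_t(s,0) = 0: all B_n = 0.
Hence u(s,t) = 2sin(s)cos(t/2) - sin(3s)cos(3t/2).
Transform back: ψ(s,t) = exp(s)u(s,t).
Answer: ψ(s, t) = 2exp(s)sin(s)cos(t/2) - exp(s)sin(3s)cos(3t/2)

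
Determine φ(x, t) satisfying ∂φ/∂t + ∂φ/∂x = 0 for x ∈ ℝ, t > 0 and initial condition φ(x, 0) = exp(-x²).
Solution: By characteristics (dx/dt = 1), φ(x,t) = f(x - t) with f = φ(·, 0).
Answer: φ(x, t) = exp(-(-t + x)²)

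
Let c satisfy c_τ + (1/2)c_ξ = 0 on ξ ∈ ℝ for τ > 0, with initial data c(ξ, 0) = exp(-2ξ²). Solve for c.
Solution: By method of characteristics (waves move right with speed 1/2):
Along characteristics ξ - (1/2)τ = const, c is constant, so c(ξ,τ) = f(ξ - (1/2)τ) with f = c(·, 0).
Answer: c(ξ, τ) = exp(-2(ξ - τ/2)²)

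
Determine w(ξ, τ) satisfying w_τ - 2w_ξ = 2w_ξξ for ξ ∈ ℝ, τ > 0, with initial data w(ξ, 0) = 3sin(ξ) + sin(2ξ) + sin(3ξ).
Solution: Change to a moving frame: let η = ξ + 2τ, σ = τ and write w(ξ,τ) = u(η,σ).
By the chain rule w_τ = u_σ + 2u_η, w_ξ = u_η, w_ξξ = u_ηη.
Then w_τ - 2w_ξ = u_σ: the advection term cancels and the PDE becomes the heat equation u_σ = 2u_ηη on η ∈ ℝ.
Initial data: u(η,0) = w(η,0) = 3sin(η) + sin(2η) + sin(3η).
On η ∈ ℝ each mode satisfies (sin(nη))″ = -n² sin(nη), so exp(-2n²σ) sin(nη) solves the heat equation; by superposition u(η,σ) = Σ c_n exp(-2n²σ) sin(nη).
Reading off the coefficients: c_1=3, c_2=1, c_3=1, so u(η,σ) = 3exp(-2σ)sin(η) + exp(-8σ)sin(2η) + exp(-18σ)sin(3η).
Substituting back η = ξ + 2τ, σ = τ: w(ξ,τ) = u(ξ + 2τ, τ).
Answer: w(ξ, τ) = 3exp(-2τ)sin(ξ + 2τ) + exp(-8τ)sin(2ξ + 4τ) + exp(-18τ)sin(3ξ + 6τ)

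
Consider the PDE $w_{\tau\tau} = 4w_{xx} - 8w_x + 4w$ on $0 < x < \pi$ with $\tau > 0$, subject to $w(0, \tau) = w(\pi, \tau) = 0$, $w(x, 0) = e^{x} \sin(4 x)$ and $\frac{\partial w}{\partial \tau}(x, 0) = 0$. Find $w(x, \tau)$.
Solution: Substitute $w = e^{x}u$, i.e. $u = e^{-x}w$.
By the product rule, $w_x = e^{x}(u_x + u)$, $w_{xx} = e^{x}(u_{xx} + 2u_x + u)$, $w_{\tau\tau} = e^{x}u_{\tau\tau}$.
Substituting into the PDE and dividing by $e^{x}$: $u_{\tau\tau} = 4(u_{xx} + 2u_x + u) - 8(u_x + u) + 4u$.
The lower-order terms cancel, leaving the standard wave equation $u_{\tau\tau} = 4u_{xx}$.
Initial data for $u$: $u(x,0) = e^{-x}w(x,0) = \sin(4 x)$; $u_{\tau}(x,0) = e^{-x}w_{\tau}(x,0) = 0$. The boundary conditions carry over: $u(0,\tau) = u(\pi,\tau) = 0$.
Solve for $u$:
  Using separation of variables $u = X(x)T(\tau)$:
  Eigenfunctions: $\sin(nx)$, $n = 1, 2, 3, \ldots$
  General solution: $u(x, \tau) = \sum [A_n \cos(2n \tau) + B_n \sin(2n \tau)] \sin(nx)$
  From $u(x,0) = \sin(4 x)$: $A_4=1$. From $u_{\tau}(x,0) = 0$: all $B_n = 0$.
Hence $u(x,\tau) = \sin(4 x) \cos(8 \tau)$.
Transform back: $w(x,\tau) = e^{x}u(x,\tau)$.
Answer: $w(x, \tau) = e^{x} \sin(4 x) \cos(8 \tau)$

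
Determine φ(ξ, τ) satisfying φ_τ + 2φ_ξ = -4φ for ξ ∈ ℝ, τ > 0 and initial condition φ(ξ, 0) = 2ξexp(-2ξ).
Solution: Substitute φ = exp(-2ξ)u.
Then φ_ξ = exp(-2ξ)(u_ξ - 2u), φ_τ = exp(-2ξ)u_τ; substituting and dividing by exp(-2ξ), the lower-order terms cancel: u_τ + 2u_ξ = 0 (standard advection equation).
Data for u: u(ξ,0) = exp(2ξ)φ(ξ,0) = 2ξ.
By characteristics (dξ/dτ = 2), u(ξ,τ) = f(ξ - 2τ) with f = u(·, 0).
So u(ξ,τ) = 2ξ - 4τ, and φ(ξ,τ) = exp(-2ξ)u(ξ,τ).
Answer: φ(ξ, τ) = 2ξexp(-2ξ) - 4τexp(-2ξ)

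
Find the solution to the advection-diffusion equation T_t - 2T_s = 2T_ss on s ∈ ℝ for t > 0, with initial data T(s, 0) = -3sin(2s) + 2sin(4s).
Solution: Moving frame: η = s + 2t, σ = t, T = u(η,σ), so T_t = u_σ + 2u_η and T_ss = u_ηη.
Hence T_t - 2T_s = u_σ and the PDE becomes the heat equation u_σ = 2u_ηη on η ∈ ℝ.
Initial data: u(η,0) = T(η,0) = -3sin(2η) + 2sin(4η). Each mode sin(nη) decays as exp(-2n²σ) on ℝ, so u(η,σ) = Σ c_n exp(-2n²σ) sin(nη) with c_2=-3, c_4=2: u(η,σ) = -3exp(-8σ)sin(2η) + 2exp(-32σ)sin(4η).
Substituting back: T(s,t) = u(s + 2t, t).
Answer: T(s, t) = -3exp(-8t)sin(2s + 4t) + 2exp(-32t)sin(4s + 8t)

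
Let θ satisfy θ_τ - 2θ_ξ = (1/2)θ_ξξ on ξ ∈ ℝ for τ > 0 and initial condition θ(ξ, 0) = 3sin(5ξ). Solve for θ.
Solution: Moving frame: η = ξ + 2τ, σ = τ, θ = u(η,σ), so θ_τ = u_σ + 2u_η and θ_ξξ = u_ηη.
Hence θ_τ - 2θ_ξ = u_σ and the PDE becomes the heat equation u_σ = (1/2)u_ηη on η ∈ ℝ.
Initial data: u(η,0) = θ(η,0) = 3sin(5η). Each mode sin(nη) decays as exp(-n²σ/2) on ℝ, so u(η,σ) = Σ c_n exp(-n²σ/2) sin(nη) with c_5=3: u(η,σ) = 3exp(-25σ/2)sin(5η).
Substituting back: θ(ξ,τ) = u(ξ + 2τ, τ).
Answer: θ(ξ, τ) = 3exp(-25τ/2)sin(5ξ + 10τ)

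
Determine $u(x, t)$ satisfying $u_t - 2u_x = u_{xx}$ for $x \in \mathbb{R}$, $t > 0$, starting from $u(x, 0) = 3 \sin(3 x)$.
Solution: Change to a moving frame: let $\eta = x + 2t$, $\sigma = t$ and write $u(x,t) = w(\eta,\sigma)$.
By the chain rule $u_t = w_{\sigma} + 2w_{\eta}$, $u_x = w_{\eta}$, $u_{xx} = w_{\eta\eta}$.
Then $u_t - 2u_x = w_{\sigma}$: the advection term cancels and the PDE becomes the heat equation $w_{\sigma} = w_{\eta\eta}$ on $\eta \in \mathbb{R}$.
Initial data: $w(\eta,0) = u(\eta,0) = 3 \sin(3 \eta)$.
On $\eta \in \mathbb{R}$ each mode satisfies $(\sin(n\eta))'' = -n^2 \sin(n\eta)$, so $e^{-n^2\sigma} \sin(n\eta)$ solves the heat equation; by superposition $w(\eta,\sigma) = \sum c_n e^{-n^2\sigma} \sin(n\eta)$.
Reading off the coefficients: $c_3=3$, so $w(\eta,\sigma) = 3 e^{-9 \sigma} \sin(3 \eta)$.
Substituting back $\eta = x + 2t$, $\sigma = t$: $u(x,t) = w(x + 2t, t)$.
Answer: $u(x, t) = 3 e^{-9 t} \sin(6 t + 3 x)$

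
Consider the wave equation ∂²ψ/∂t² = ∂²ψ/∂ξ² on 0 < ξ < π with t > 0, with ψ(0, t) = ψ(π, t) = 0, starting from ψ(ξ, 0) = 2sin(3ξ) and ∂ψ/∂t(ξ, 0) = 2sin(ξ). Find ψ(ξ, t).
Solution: Separating variables: ψ = Σ [A_n cos(ω_n t) + B_n sin(ω_n t)] sin(nξ), ω_n = n. From ICs (B_n = velocity coefficient / ω_n): A_3=2, B_1=2.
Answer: ψ(ξ, t) = 2sin(t)sin(ξ) + 2sin(3ξ)cos(3t)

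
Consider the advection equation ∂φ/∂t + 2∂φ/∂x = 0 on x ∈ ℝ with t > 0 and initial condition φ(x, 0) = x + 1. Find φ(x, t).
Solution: By characteristics (dx/dt = 2), φ(x,t) = f(x - 2t) with f = φ(·, 0).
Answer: φ(x, t) = -2t + x + 1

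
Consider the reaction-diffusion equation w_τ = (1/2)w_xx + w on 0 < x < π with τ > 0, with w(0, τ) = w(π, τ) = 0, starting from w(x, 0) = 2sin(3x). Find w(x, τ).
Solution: Substitute w = exp(τ)u.
Then w_τ = exp(τ)(u_τ + u), w_xx = exp(τ)u_xx; substituting and dividing by exp(τ), the lower-order terms cancel: u_τ = (1/2)u_xx (standard heat equation).
Data for u: u(x,0) = w(x,0) = 2sin(3x). The boundary conditions carry over: u(0,τ) = u(π,τ) = 0.
Separating variables: u = Σ c_n exp(-n²τ/2) sin(nx). From u(x,0) = 2sin(3x): c_3=2.
So u(x,τ) = 2exp(-9τ/2)sin(3x), and w(x,τ) = exp(τ)u(x,τ).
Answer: w(x, τ) = 2exp(-7τ/2)sin(3x)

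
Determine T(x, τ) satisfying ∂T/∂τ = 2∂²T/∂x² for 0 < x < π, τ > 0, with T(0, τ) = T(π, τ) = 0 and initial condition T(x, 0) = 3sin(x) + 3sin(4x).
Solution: Using separation of variables T = X(x)G(τ):
Eigenfunctions: sin(nx), n = 1, 2, 3, ...
General solution: T(x, τ) = Σ c_n sin(nx) exp(-2n² τ)
Matching T(x,0) = 3sin(x) + 3sin(4x) term by term: c_1=3, c_4=3.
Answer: T(x, τ) = 3exp(-2τ)sin(x) + 3exp(-32τ)sin(4x)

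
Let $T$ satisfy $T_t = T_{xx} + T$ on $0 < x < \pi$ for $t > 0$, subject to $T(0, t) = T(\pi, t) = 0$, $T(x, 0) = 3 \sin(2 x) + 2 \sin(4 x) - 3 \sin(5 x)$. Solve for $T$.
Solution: Substitute $T = e^{t}u$.
Then $T_t = e^{t}(u_t + u)$, $T_{xx} = e^{t}u_{xx}$; substituting and dividing by $e^{t}$, the lower-order terms cancel: $u_t = u_{xx}$ (standard heat equation).
Data for $u$: $u(x,0) = T(x,0) = 3 \sin(2 x) + 2 \sin(4 x) - 3 \sin(5 x)$. The boundary conditions carry over: $u(0,t) = u(\pi,t) = 0$.
Separating variables: $u = \sum c_n e^{-n^2t} \sin(nx)$. From $u(x,0) = 3 \sin(2 x) + 2 \sin(4 x) - 3 \sin(5 x)$: $c_2=3, c_4=2, c_5=-3$.
So $u(x,t) = 3 e^{-4 t} \sin(2 x) + 2 e^{-16 t} \sin(4 x) - 3 e^{-25 t} \sin(5 x)$, and $T(x,t) = e^{t}u(x,t)$.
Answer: $T(x, t) = 3 e^{-3 t} \sin(2 x) + 2 e^{-15 t} \sin(4 x) - 3 e^{-24 t} \sin(5 x)$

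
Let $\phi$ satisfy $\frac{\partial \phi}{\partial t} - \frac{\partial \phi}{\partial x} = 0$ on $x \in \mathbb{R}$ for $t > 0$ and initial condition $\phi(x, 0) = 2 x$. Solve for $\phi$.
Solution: By method of characteristics (waves move left with speed 1):
Along characteristics $x + t =$ const, $\phi$ is constant, so $\phi(x,t) = f(x + t)$ with $f = \phi( \cdot , 0)$.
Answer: $\phi(x, t) = 2 t + 2 x$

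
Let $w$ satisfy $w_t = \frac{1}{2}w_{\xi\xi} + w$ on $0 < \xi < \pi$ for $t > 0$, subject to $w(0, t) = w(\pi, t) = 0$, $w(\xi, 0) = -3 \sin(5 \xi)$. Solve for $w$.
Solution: Substitute $w = e^{t}u$, i.e. $u = e^{-t}w$.
By the product rule, $w_t = e^{t}(u_t + u)$, $w_{\xi\xi} = e^{t}u_{\xi\xi}$.
Substituting into the PDE and dividing by $e^{t}$: $u_t + u = \frac{1}{2}u_{\xi\xi} + u$.
The lower-order terms cancel, leaving the standard heat equation $u_t = \frac{1}{2}u_{\xi\xi}$.
Initial data for $u$: $u(\xi,0) = w(\xi,0) = -3 \sin(5 \xi)$. The boundary conditions carry over: $u(0,t) = u(\pi,t) = 0$.
Solve for $u$:
  Using separation of variables $u = X(\xi)T(t)$:
  Eigenfunctions: $\sin(n\xi)$, $n = 1, 2, 3, \ldots$
  General solution: $u(\xi, t) = \sum c_n \sin(n\xi) e^{-n^2 t/2}$
  Matching $u(\xi,0) = -3 \sin(5 \xi)$ term by term: $c_5=-3$.
Hence $u(\xi,t) = -3 e^{-25 t/2} \sin(5 \xi)$.
Transform back: $w(\xi,t) = e^{t}u(\xi,t)$.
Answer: $w(\xi, t) = -3 e^{-23 t/2} \sin(5 \xi)$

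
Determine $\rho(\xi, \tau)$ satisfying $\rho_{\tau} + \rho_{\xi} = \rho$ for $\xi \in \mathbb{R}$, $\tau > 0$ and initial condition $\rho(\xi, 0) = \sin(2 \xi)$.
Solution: Substitute $\rho = e^{\tau}u$, i.e. $u = e^{-\tau}\rho$.
By the product rule, $\rho_{\tau} = e^{\tau}(u_{\tau} + u)$, $\rho_{\xi} = e^{\tau}u_{\xi}$.
Substituting into the PDE and dividing by $e^{\tau}$: $u_{\tau} + u + u_{\xi} = u$.
The lower-order terms cancel, leaving the standard advection equation $u_{\tau} + u_{\xi} = 0$.
Initial data for $u$: $u(\xi,0) = \rho(\xi,0) = \sin(2 \xi)$.
Solve for $u$:
  By method of characteristics (waves move right with speed 1):
  Along characteristics $\xi - \tau =$ const, $u$ is constant, so $u(\xi,\tau) = f(\xi - \tau)$ with $f = u( \cdot , 0)$.
Hence $u(\xi,\tau) = \sin(2 \xi - 2 \tau)$.
Transform back: $\rho(\xi,\tau) = e^{\tau}u(\xi,\tau)$.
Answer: $\rho(\xi, \tau) = - e^{\tau} \sin(2 \tau - 2 \xi)$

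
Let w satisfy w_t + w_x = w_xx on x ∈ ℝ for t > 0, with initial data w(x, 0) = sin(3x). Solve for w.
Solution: Moving frame: η = x - t, σ = t, w = u(η,σ), so w_t = u_σ - u_η and w_xx = u_ηη.
Hence w_t + w_x = u_σ and the PDE becomes the heat equation u_σ = u_ηη on η ∈ ℝ.
Initial data: u(η,0) = w(η,0) = sin(3η). Each mode sin(nη) decays as exp(-n²σ) on ℝ, so u(η,σ) = Σ c_n exp(-n²σ) sin(nη) with c_3=1: u(η,σ) = exp(-9σ)sin(3η).
Substituting back: w(x,t) = u(x - t, t).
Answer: w(x, t) = -exp(-9t)sin(3t - 3x)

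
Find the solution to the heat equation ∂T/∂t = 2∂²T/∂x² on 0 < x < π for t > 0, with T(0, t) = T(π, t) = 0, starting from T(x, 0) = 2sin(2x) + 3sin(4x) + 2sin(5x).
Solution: Separating variables: T = Σ c_n exp(-2n²t) sin(nx). From T(x,0) = 2sin(2x) + 3sin(4x) + 2sin(5x): c_2=2, c_4=3, c_5=2.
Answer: T(x, t) = 2exp(-8t)sin(2x) + 3exp(-32t)sin(4x) + 2exp(-50t)sin(5x)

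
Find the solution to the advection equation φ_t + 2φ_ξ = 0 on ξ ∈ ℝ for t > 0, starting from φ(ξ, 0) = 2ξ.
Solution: By method of characteristics (waves move right with speed 2):
Along characteristics ξ - 2t = const, φ is constant, so φ(ξ,t) = f(ξ - 2t) with f = φ(·, 0).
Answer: φ(ξ, t) = -4t + 2ξ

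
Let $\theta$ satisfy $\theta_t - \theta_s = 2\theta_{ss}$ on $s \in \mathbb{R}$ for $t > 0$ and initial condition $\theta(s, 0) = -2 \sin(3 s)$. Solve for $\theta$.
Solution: Moving frame: $\eta = s + t$, $\sigma = t$, $\theta = u(\eta,\sigma)$, so $\theta_t = u_{\sigma} + u_{\eta}$ and $\theta_{ss} = u_{\eta\eta}$.
Hence $\theta_t - \theta_s = u_{\sigma}$ and the PDE becomes the heat equation $u_{\sigma} = 2u_{\eta\eta}$ on $\eta \in \mathbb{R}$.
Initial data: $u(\eta,0) = \theta(\eta,0) = -2 \sin(3 \eta)$. Each mode $\sin(n\eta)$ decays as $e^{-2n^2\sigma}$ on $\mathbb{R}$, so $u(\eta,\sigma) = \sum c_n e^{-2n^2\sigma} \sin(n\eta)$ with $c_3=-2$: $u(\eta,\sigma) = -2 e^{-18 \sigma} \sin(3 \eta)$.
Substituting back: $\theta(s,t) = u(s + t, t)$.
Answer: $\theta(s, t) = -2 e^{-18 t} \sin(3 s + 3 t)$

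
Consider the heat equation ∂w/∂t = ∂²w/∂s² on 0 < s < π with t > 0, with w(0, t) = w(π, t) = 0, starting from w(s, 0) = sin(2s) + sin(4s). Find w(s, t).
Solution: Using separation of variables w = X(s)T(t):
Eigenfunctions: sin(ns), n = 1, 2, 3, ...
General solution: w(s, t) = Σ c_n sin(ns) exp(-n² t)
Matching w(s,0) = sin(2s) + sin(4s) term by term: c_2=1, c_4=1.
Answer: w(s, t) = exp(-4t)sin(2s) + exp(-16t)sin(4s)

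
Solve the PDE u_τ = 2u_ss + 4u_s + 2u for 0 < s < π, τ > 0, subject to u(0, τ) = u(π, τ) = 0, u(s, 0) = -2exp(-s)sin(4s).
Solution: Substitute u = exp(-s)w.
Then u_s = exp(-s)(w_s - w), u_ss = exp(-s)(w_ss - 2w_s + w), u_τ = exp(-s)w_τ; substituting and dividing by exp(-s), the lower-order terms cancel: w_τ = 2w_ss (standard heat equation).
Data for w: w(s,0) = exp(s)u(s,0) = -2sin(4s). The boundary conditions carry over: w(0,τ) = w(π,τ) = 0.
Separating variables: w = Σ c_n exp(-2n²τ) sin(ns). From w(s,0) = -2sin(4s): c_4=-2.
So w(s,τ) = -2exp(-32τ)sin(4s), and u(s,τ) = exp(-s)w(s,τ).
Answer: u(s, τ) = -2exp(-s)exp(-32τ)sin(4s)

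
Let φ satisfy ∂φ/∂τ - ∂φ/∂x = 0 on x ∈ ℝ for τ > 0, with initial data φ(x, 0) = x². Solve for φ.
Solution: By method of characteristics (waves move left with speed 1):
Along characteristics x + τ = const, φ is constant, so φ(x,τ) = f(x + τ) with f = φ(·, 0).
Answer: φ(x, τ) = x² + 2xτ + τ²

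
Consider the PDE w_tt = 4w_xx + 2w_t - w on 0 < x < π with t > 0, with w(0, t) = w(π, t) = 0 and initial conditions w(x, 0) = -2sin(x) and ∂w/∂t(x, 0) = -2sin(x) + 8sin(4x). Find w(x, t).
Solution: Substitute w = exp(t)u, i.e. u = exp(-t)w.
By the product rule, w_t = exp(t)(u_t + u), w_tt = exp(t)(u_tt + 2u_t + u), w_xx = exp(t)u_xx.
Substituting into the PDE and dividing by exp(t): u_tt + 2u_t + u = 4u_xx + 2(u_t + u) - u.
The lower-order terms cancel, leaving the standard wave equation u_tt = 4u_xx.
Initial data for u: u(x,0) = w(x,0) = -2sin(x); u_t(x,0) = w_t(x,0) - w(x,0) = 8sin(4x). The boundary conditions carry over: u(0,t) = u(π,t) = 0.
Solve for u:
  Using separation of variables u = X(x)T(t):
  Eigenfunctions: sin(nx), n = 1, 2, 3, ...
  General solution: u(x, t) = Σ [A_n cos(2n t) + B_n sin(2n t)] sin(nx)
  From u(x,0) = -2sin(x): A_1=-2. From u_t(x,0) = 8sin(4x), using u_t(x,0) = Σ ω_n B_n sin(nx) with ω_n = 2n: B_4 = 8/8 = 1.
Hence u(x,t) = sin(8t)sin(4x) - 2sin(x)cos(2t).
Transform back: w(x,t) = exp(t)u(x,t).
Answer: w(x, t) = exp(t)sin(8t)sin(4x) - 2exp(t)sin(x)cos(2t)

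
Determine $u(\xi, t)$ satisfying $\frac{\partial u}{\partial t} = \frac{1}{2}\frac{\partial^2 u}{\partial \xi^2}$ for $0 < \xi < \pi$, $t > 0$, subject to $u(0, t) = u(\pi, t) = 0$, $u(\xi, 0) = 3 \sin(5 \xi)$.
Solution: Separating variables: $u = \sum c_n e^{-n^2t/2} \sin(n\xi)$. From $u(\xi,0) = 3 \sin(5 \xi)$: $c_5=3$.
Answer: $u(\xi, t) = 3 e^{-25 t/2} \sin(5 \xi)$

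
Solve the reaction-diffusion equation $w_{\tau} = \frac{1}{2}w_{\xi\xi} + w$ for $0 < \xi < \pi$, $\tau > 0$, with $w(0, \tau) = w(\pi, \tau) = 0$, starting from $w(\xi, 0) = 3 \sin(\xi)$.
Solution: Substitute $w = e^{\tau}u$.
Then $w_{\tau} = e^{\tau}(u_{\tau} + u)$, $w_{\xi\xi} = e^{\tau}u_{\xi\xi}$; substituting and dividing by $e^{\tau}$, the lower-order terms cancel: $u_{\tau} = \frac{1}{2}u_{\xi\xi}$ (standard heat equation).
Data for $u$: $u(\xi,0) = w(\xi,0) = 3 \sin(\xi)$. The boundary conditions carry over: $u(0,\tau) = u(\pi,\tau) = 0$.
Separating variables: $u = \sum c_n e^{-n^2\tau/2} \sin(n\xi)$. From $u(\xi,0) = 3 \sin(\xi)$: $c_1=3$.
So $u(\xi,\tau) = 3 e^{-\tau/2} \sin(\xi)$, and $w(\xi,\tau) = e^{\tau}u(\xi,\tau)$.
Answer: $w(\xi, \tau) = 3 e^{\tau/2} \sin(\xi)$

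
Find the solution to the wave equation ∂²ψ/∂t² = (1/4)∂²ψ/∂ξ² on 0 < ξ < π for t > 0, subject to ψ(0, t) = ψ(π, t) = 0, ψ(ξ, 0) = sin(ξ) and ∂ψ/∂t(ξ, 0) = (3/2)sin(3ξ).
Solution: Using separation of variables ψ = X(ξ)T(t):
Eigenfunctions: sin(nξ), n = 1, 2, 3, ...
General solution: ψ(ξ, t) = Σ [A_n cos(n t/2) + B_n sin(n t/2)] sin(nξ)
From ψ(ξ,0) = sin(ξ): A_1=1. From ψ_t(ξ,0) = (3/2)sin(3ξ), using ψ_t(ξ,0) = Σ ω_n B_n sin(nξ) with ω_n = n/2: B_3 = (3/2)/(3/2) = 1.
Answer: ψ(ξ, t) = sin(3t/2)sin(3ξ) + sin(ξ)cos(t/2)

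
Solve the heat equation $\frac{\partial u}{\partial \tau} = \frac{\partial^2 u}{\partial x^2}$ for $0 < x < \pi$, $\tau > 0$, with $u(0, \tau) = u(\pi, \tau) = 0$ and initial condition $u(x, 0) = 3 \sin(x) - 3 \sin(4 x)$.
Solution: Using separation of variables $u = X(x)T(\tau)$:
Eigenfunctions: $\sin(nx)$, $n = 1, 2, 3, \ldots$
General solution: $u(x, \tau) = \sum c_n \sin(nx) e^{-n^2 \tau}$
Matching $u(x,0) = 3 \sin(x) - 3 \sin(4 x)$ term by term: $c_1=3, c_4=-3$.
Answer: $u(x, \tau) = 3 e^{-\tau} \sin(x) - 3 e^{-16 \tau} \sin(4 x)$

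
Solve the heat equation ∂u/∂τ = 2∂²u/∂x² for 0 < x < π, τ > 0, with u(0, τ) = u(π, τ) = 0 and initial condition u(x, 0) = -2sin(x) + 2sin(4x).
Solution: Using separation of variables u = X(x)T(τ):
Eigenfunctions: sin(nx), n = 1, 2, 3, ...
General solution: u(x, τ) = Σ c_n sin(nx) exp(-2n² τ)
Matching u(x,0) = -2sin(x) + 2sin(4x) term by term: c_1=-2, c_4=2.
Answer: u(x, τ) = -2exp(-2τ)sin(x) + 2exp(-32τ)sin(4x)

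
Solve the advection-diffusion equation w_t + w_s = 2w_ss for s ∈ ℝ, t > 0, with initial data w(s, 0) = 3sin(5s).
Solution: Change to a moving frame: let η = s - t, σ = t and write w(s,t) = u(η,σ).
By the chain rule w_t = u_σ - u_η, w_s = u_η, w_ss = u_ηη.
Then w_t + w_s = u_σ: the advection term cancels and the PDE becomes the heat equation u_σ = 2u_ηη on η ∈ ℝ.
Initial data: u(η,0) = w(η,0) = 3sin(5η).
On η ∈ ℝ each mode satisfies (sin(nη))″ = -n² sin(nη), so exp(-2n²σ) sin(nη) solves the heat equation; by superposition u(η,σ) = Σ c_n exp(-2n²σ) sin(nη).
Reading off the coefficients: c_5=3, so u(η,σ) = 3exp(-50σ)sin(5η).
Substituting back η = s - t, σ = t: w(s,t) = u(s - t, t).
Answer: w(s, t) = 3exp(-50t)sin(5s - 5t)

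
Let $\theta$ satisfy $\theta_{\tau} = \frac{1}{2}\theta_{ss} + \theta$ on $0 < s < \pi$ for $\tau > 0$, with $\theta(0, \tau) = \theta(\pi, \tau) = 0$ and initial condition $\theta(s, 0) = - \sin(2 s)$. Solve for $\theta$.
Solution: Substitute $\theta = e^{\tau}u$.
Then $\theta_{\tau} = e^{\tau}(u_{\tau} + u)$, $\theta_{ss} = e^{\tau}u_{ss}$; substituting and dividing by $e^{\tau}$, the lower-order terms cancel: $u_{\tau} = \frac{1}{2}u_{ss}$ (standard heat equation).
Data for $u$: $u(s,0) = \theta(s,0) = - \sin(2 s)$. The boundary conditions carry over: $u(0,\tau) = u(\pi,\tau) = 0$.
Separating variables: $u = \sum c_n e^{-n^2\tau/2} \sin(ns)$. From $u(s,0) = - \sin(2 s)$: $c_2=-1$.
So $u(s,\tau) = - e^{-2 \tau} \sin(2 s)$, and $\theta(s,\tau) = e^{\tau}u(s,\tau)$.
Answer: $\theta(s, \tau) = - e^{-\tau} \sin(2 s)$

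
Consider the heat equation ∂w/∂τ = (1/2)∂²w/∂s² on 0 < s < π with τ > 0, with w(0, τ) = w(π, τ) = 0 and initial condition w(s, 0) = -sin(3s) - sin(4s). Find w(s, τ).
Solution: Using separation of variables w = X(s)T(τ):
Eigenfunctions: sin(ns), n = 1, 2, 3, ...
General solution: w(s, τ) = Σ c_n sin(ns) exp(-n² τ/2)
Matching w(s,0) = -sin(3s) - sin(4s) term by term: c_3=-1, c_4=-1.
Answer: w(s, τ) = -exp(-8τ)sin(4s) - exp(-9τ/2)sin(3s)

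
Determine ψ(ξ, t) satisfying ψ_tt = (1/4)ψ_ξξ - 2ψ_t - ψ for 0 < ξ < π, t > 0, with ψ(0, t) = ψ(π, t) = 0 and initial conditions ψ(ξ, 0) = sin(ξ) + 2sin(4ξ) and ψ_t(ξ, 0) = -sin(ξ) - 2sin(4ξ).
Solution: Substitute ψ = exp(-t)u, i.e. u = exp(t)ψ.
By the product rule, ψ_t = exp(-t)(u_t - u), ψ_tt = exp(-t)(u_tt - 2u_t + u), ψ_ξξ = exp(-t)u_ξξ.
Substituting into the PDE and dividing by exp(-t): u_tt - 2u_t + u = (1/4)u_ξξ - 2(u_t - u) - u.
The lower-order terms cancel, leaving the standard wave equation u_tt = (1/4)u_ξξ.
Initial data for u: u(ξ,0) = ψ(ξ,0) = sin(ξ) + 2sin(4ξ); u_t(ξ,0) = ψ_t(ξ,0) + ψ(ξ,0) = 0. The boundary conditions carry over: u(0,t) = u(π,t) = 0.
Solve for u:
  Using separation of variables u = X(ξ)T(t):
  Eigenfunctions: sin(nξ), n = 1, 2, 3, ...
  General solution: u(ξ, t) = Σ [A_n cos(n t/2) + B_n sin(n t/2)] sin(nξ)
  From u(ξ,0) = sin(ξ) + 2sin(4ξ): A_1=1, A_4=2. From u_t(ξ,0) = 0: all B_n = 0.
Hence u(ξ,t) = sin(ξ)cos(t/2) + 2sin(4ξ)cos(2t).
Transform back: ψ(ξ,t) = exp(-t)u(ξ,t).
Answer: ψ(ξ, t) = exp(-t)sin(ξ)cos(t/2) + 2exp(-t)sin(4ξ)cos(2t)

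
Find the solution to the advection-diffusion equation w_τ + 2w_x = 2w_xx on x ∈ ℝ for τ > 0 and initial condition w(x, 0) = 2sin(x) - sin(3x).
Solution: Moving frame: η = x - 2τ, σ = τ, w = u(η,σ), so w_τ = u_σ - 2u_η and w_xx = u_ηη.
Hence w_τ + 2w_x = u_σ and the PDE becomes the heat equation u_σ = 2u_ηη on η ∈ ℝ.
Initial data: u(η,0) = w(η,0) = 2sin(η) - sin(3η). Each mode sin(nη) decays as exp(-2n²σ) on ℝ, so u(η,σ) = Σ c_n exp(-2n²σ) sin(nη) with c_1=2, c_3=-1: u(η,σ) = 2exp(-2σ)sin(η) - exp(-18σ)sin(3η).
Substituting back: w(x,τ) = u(x - 2τ, τ).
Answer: w(x, τ) = 2exp(-2τ)sin(x - 2τ) - exp(-18τ)sin(3x - 6τ)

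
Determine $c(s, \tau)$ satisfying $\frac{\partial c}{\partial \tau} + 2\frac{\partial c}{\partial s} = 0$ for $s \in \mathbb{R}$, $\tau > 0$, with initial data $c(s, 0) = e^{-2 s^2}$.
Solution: By characteristics ($ds/d\tau = 2$), $c(s,\tau) = f(s - 2\tau)$ with $f = c( \cdot , 0)$.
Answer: $c(s, \tau) = e^{-2 (-2 \tau + s)^2}$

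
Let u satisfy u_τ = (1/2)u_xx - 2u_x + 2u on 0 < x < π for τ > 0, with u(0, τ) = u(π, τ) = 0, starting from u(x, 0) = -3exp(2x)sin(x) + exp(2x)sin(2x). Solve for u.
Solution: Substitute u = exp(2x)w.
Then u_x = exp(2x)(w_x + 2w), u_xx = exp(2x)(w_xx + 4w_x + 4w), u_τ = exp(2x)w_τ; substituting and dividing by exp(2x), the lower-order terms cancel: w_τ = (1/2)w_xx (standard heat equation).
Data for w: w(x,0) = exp(-2x)u(x,0) = -3sin(x) + sin(2x). The boundary conditions carry over: w(0,τ) = w(π,τ) = 0.
Separating variables: w = Σ c_n exp(-n²τ/2) sin(nx). From w(x,0) = -3sin(x) + sin(2x): c_1=-3, c_2=1.
So w(x,τ) = exp(-2τ)sin(2x) - 3exp(-τ/2)sin(x), and u(x,τ) = exp(2x)w(x,τ).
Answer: u(x, τ) = exp(2x)exp(-2τ)sin(2x) - 3exp(2x)exp(-τ/2)sin(x)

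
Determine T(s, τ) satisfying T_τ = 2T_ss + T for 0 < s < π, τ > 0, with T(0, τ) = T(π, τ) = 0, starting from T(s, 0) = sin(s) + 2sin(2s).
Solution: Substitute T = exp(τ)u.
Then T_τ = exp(τ)(u_τ + u), T_ss = exp(τ)u_ss; substituting and dividing by exp(τ), the lower-order terms cancel: u_τ = 2u_ss (standard heat equation).
Data for u: u(s,0) = T(s,0) = sin(s) + 2sin(2s). The boundary conditions carry over: u(0,τ) = u(π,τ) = 0.
Separating variables: u = Σ c_n exp(-2n²τ) sin(ns). From u(s,0) = sin(s) + 2sin(2s): c_1=1, c_2=2.
So u(s,τ) = exp(-2τ)sin(s) + 2exp(-8τ)sin(2s), and T(s,τ) = exp(τ)u(s,τ).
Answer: T(s, τ) = exp(-τ)sin(s) + 2exp(-7τ)sin(2s)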